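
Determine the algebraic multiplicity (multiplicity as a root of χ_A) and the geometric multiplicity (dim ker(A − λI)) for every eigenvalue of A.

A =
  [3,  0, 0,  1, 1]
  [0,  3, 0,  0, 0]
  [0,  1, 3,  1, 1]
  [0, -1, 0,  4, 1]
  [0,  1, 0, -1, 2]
λ = 3: alg = 5, geom = 3

Step 1 — factor the characteristic polynomial to read off the algebraic multiplicities:
  χ_A(x) = (x - 3)^5

Step 2 — compute geometric multiplicities via the rank-nullity identity g(λ) = n − rank(A − λI):
  rank(A − (3)·I) = 2, so dim ker(A − (3)·I) = n − 2 = 3

Summary:
  λ = 3: algebraic multiplicity = 5, geometric multiplicity = 3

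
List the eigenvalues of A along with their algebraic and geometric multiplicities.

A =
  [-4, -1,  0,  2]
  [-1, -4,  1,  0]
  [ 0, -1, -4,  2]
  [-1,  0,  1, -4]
λ = -4: alg = 4, geom = 2

Step 1 — factor the characteristic polynomial to read off the algebraic multiplicities:
  χ_A(x) = (x + 4)^4

Step 2 — compute geometric multiplicities via the rank-nullity identity g(λ) = n − rank(A − λI):
  rank(A − (-4)·I) = 2, so dim ker(A − (-4)·I) = n − 2 = 2

Summary:
  λ = -4: algebraic multiplicity = 4, geometric multiplicity = 2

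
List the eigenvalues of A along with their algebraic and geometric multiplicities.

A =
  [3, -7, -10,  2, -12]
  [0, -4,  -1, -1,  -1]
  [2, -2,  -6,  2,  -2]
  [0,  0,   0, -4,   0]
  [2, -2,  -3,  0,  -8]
λ = -4: alg = 4, geom = 2; λ = -3: alg = 1, geom = 1

Step 1 — factor the characteristic polynomial to read off the algebraic multiplicities:
  χ_A(x) = (x + 3)*(x + 4)^4

Step 2 — compute geometric multiplicities via the rank-nullity identity g(λ) = n − rank(A − λI):
  rank(A − (-4)·I) = 3, so dim ker(A − (-4)·I) = n − 3 = 2
  rank(A − (-3)·I) = 4, so dim ker(A − (-3)·I) = n − 4 = 1

Summary:
  λ = -4: algebraic multiplicity = 4, geometric multiplicity = 2
  λ = -3: algebraic multiplicity = 1, geometric multiplicity = 1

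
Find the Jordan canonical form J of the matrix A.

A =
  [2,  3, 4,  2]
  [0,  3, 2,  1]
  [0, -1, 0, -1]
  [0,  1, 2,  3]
J_3(2) ⊕ J_1(2)

The characteristic polynomial is
  det(x·I − A) = x^4 - 8*x^3 + 24*x^2 - 32*x + 16 = (x - 2)^4

Eigenvalues and multiplicities (the geometric multiplicity of λ is n − rank(A − λI), which equals the number of Jordan blocks for λ):
  λ = 2: algebraic multiplicity = 4, geometric multiplicity = 2

Determining the block sizes for each eigenvalue:
  λ = 2: with am = 4 and gm = 2, the partition is not yet determined (e.g. several partitions of 4 into 2 parts exist). Let N = A − (2)·I. Computing rank(N^1) = 2, rank(N^2) = 1, rank(N^3) = 0; the number of blocks of size ≥ j is rank(N^{j−1}) − rank(N^j), giving [2, 1, 1]. So we have 1 block(s) of size 3, 1 block(s) of size 1 → block sizes [3, 1]

Assembling the blocks gives a Jordan form
J =
  [2, 1, 0, 0]
  [0, 2, 1, 0]
  [0, 0, 2, 0]
  [0, 0, 0, 2]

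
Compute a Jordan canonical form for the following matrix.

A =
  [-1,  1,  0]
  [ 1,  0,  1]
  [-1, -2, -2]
J_3(-1)

The characteristic polynomial is
  det(x·I − A) = x^3 + 3*x^2 + 3*x + 1 = (x + 1)^3

Eigenvalues and multiplicities (the geometric multiplicity of λ is n − rank(A − λI), which equals the number of Jordan blocks for λ):
  λ = -1: algebraic multiplicity = 3, geometric multiplicity = 1

Determining the block sizes for each eigenvalue:
  λ = -1: one block (gm = 1), so the single block has size am = 3 → block sizes [3]

Assembling the blocks gives a Jordan form
J =
  [-1,  1,  0]
  [ 0, -1,  1]
  [ 0,  0, -1]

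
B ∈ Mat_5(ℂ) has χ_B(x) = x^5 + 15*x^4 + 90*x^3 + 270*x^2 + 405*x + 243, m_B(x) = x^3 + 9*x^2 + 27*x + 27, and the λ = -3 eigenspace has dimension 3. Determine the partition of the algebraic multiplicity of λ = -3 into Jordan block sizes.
Block sizes for λ = -3: [3, 1, 1]

Step 1 — from the characteristic polynomial, algebraic multiplicity of λ = -3 is 5. From dim ker(B − (-3)·I) = 3, there are exactly 3 Jordan blocks for λ = -3.
Step 2 — from the minimal polynomial, the factor (x + 3)^3 tells us the largest block for λ = -3 has size 3.
Step 3 — with total size 5, 3 blocks, and largest block 3, the block sizes (in nonincreasing order) are [3, 1, 1].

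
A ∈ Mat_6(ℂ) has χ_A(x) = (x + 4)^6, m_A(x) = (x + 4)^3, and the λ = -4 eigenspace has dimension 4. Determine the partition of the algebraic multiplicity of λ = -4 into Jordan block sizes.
Block sizes for λ = -4: [3, 1, 1, 1]

Step 1 — from the characteristic polynomial, algebraic multiplicity of λ = -4 is 6. From dim ker(A − (-4)·I) = 4, there are exactly 4 Jordan blocks for λ = -4.
Step 2 — from the minimal polynomial, the factor (x + 4)^3 tells us the largest block for λ = -4 has size 3.
Step 3 — with total size 6, 4 blocks, and largest block 3, the block sizes (in nonincreasing order) are [3, 1, 1, 1].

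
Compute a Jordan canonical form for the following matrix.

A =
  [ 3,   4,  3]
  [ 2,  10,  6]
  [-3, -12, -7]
J_2(2) ⊕ J_1(2)

The characteristic polynomial is
  det(x·I − A) = x^3 - 6*x^2 + 12*x - 8 = (x - 2)^3

Eigenvalues and multiplicities (the geometric multiplicity of λ is n − rank(A − λI), which equals the number of Jordan blocks for λ):
  λ = 2: algebraic multiplicity = 3, geometric multiplicity = 2

Determining the block sizes for each eigenvalue:
  λ = 2: 2 blocks summing to 3 forces exactly one block of size 2 and the rest size 1 → block sizes [2, 1]

Assembling the blocks gives a Jordan form
J =
  [2, 1, 0]
  [0, 2, 0]
  [0, 0, 2]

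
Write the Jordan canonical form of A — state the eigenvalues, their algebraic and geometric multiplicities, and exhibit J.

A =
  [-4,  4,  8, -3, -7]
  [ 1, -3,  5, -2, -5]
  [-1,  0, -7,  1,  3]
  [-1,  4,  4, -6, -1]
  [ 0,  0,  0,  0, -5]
J_2(-5) ⊕ J_2(-5) ⊕ J_1(-5)

The characteristic polynomial is
  det(x·I − A) = x^5 + 25*x^4 + 250*x^3 + 1250*x^2 + 3125*x + 3125 = (x + 5)^5

Eigenvalues and multiplicities (the geometric multiplicity of λ is n − rank(A − λI), which equals the number of Jordan blocks for λ):
  λ = -5: algebraic multiplicity = 5, geometric multiplicity = 3

Determining the block sizes for each eigenvalue:
  λ = -5: with am = 5 and gm = 3, the partition is not yet determined (e.g. several partitions of 5 into 3 parts exist). Let N = A − (-5)·I. Computing rank(N^1) = 2, rank(N^2) = 0; the number of blocks of size ≥ j is rank(N^{j−1}) − rank(N^j), giving [3, 2]. So we have 2 block(s) of size 2, 1 block(s) of size 1 → block sizes [2, 2, 1]

Assembling the blocks gives a Jordan form
J =
  [-5,  1,  0,  0,  0]
  [ 0, -5,  0,  0,  0]
  [ 0,  0, -5,  1,  0]
  [ 0,  0,  0, -5,  0]
  [ 0,  0,  0,  0, -5]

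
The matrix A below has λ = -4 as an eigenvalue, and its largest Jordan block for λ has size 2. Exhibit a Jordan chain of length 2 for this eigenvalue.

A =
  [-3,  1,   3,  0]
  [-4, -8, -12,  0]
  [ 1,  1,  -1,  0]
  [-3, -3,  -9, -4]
A Jordan chain for λ = -4 of length 2:
v_1 = (1, -4, 1, -3)ᵀ
v_2 = (1, 0, 0, 0)ᵀ

Let N = A − (-4)·I. We want v_2 with N^2 v_2 = 0 but N^1 v_2 ≠ 0; then v_{j-1} := N · v_j for j = 2, …, 2.

Pick v_2 = (1, 0, 0, 0)ᵀ.
Then v_1 = N · v_2 = (1, -4, 1, -3)ᵀ.

Sanity check: (A − (-4)·I) v_1 = (0, 0, 0, 0)ᵀ = 0. ✓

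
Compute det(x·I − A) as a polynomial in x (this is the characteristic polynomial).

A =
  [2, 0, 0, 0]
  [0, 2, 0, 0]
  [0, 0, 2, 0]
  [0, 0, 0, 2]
x^4 - 8*x^3 + 24*x^2 - 32*x + 16

Expanding det(x·I − A) (e.g. by cofactor expansion or by noting that A is similar to its Jordan form J, which has the same characteristic polynomial as A) gives
  χ_A(x) = x^4 - 8*x^3 + 24*x^2 - 32*x + 16
which factors as (x - 2)^4. The eigenvalues (with algebraic multiplicities) are λ = 2 with multiplicity 4.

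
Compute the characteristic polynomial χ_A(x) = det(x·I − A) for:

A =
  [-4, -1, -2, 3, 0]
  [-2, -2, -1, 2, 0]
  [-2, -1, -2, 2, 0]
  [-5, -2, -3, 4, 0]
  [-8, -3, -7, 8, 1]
x^5 + 3*x^4 + 2*x^3 - 2*x^2 - 3*x - 1

Expanding det(x·I − A) (e.g. by cofactor expansion or by noting that A is similar to its Jordan form J, which has the same characteristic polynomial as A) gives
  χ_A(x) = x^5 + 3*x^4 + 2*x^3 - 2*x^2 - 3*x - 1
which factors as (x - 1)*(x + 1)^4. The eigenvalues (with algebraic multiplicities) are λ = -1 with multiplicity 4, λ = 1 with multiplicity 1.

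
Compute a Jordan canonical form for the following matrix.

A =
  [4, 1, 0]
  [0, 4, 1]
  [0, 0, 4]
J_3(4)

The characteristic polynomial is
  det(x·I − A) = x^3 - 12*x^2 + 48*x - 64 = (x - 4)^3

Eigenvalues and multiplicities (the geometric multiplicity of λ is n − rank(A − λI), which equals the number of Jordan blocks for λ):
  λ = 4: algebraic multiplicity = 3, geometric multiplicity = 1

Determining the block sizes for each eigenvalue:
  λ = 4: one block (gm = 1), so the single block has size am = 3 → block sizes [3]

Assembling the blocks gives a Jordan form
J =
  [4, 1, 0]
  [0, 4, 1]
  [0, 0, 4]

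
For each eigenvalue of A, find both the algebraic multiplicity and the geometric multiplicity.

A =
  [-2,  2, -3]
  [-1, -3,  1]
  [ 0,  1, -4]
λ = -3: alg = 3, geom = 1

Step 1 — factor the characteristic polynomial to read off the algebraic multiplicities:
  χ_A(x) = (x + 3)^3

Step 2 — compute geometric multiplicities via the rank-nullity identity g(λ) = n − rank(A − λI):
  rank(A − (-3)·I) = 2, so dim ker(A − (-3)·I) = n − 2 = 1

Summary:
  λ = -3: algebraic multiplicity = 3, geometric multiplicity = 1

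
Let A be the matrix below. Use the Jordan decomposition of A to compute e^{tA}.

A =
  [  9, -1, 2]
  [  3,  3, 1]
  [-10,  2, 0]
e^{tA} =
  [t^2*exp(4*t) + 5*t*exp(4*t) + exp(4*t), -t*exp(4*t), t^2*exp(4*t)/2 + 2*t*exp(4*t)]
  [t^2*exp(4*t) + 3*t*exp(4*t), -t*exp(4*t) + exp(4*t), t^2*exp(4*t)/2 + t*exp(4*t)]
  [-2*t^2*exp(4*t) - 10*t*exp(4*t), 2*t*exp(4*t), -t^2*exp(4*t) - 4*t*exp(4*t) + exp(4*t)]

Strategy: write A = P · J · P⁻¹ where J is a Jordan canonical form, so e^{tA} = P · e^{tJ} · P⁻¹, and e^{tJ} can be computed block-by-block.

A has Jordan form
J =
  [4, 1, 0]
  [0, 4, 1]
  [0, 0, 4]
(up to reordering of blocks).

Per-block formulas:
  For a 3×3 Jordan block J_3(4): exp(t · J_3(4)) = e^(4t)·(I + t·N + (t^2/2)·N^2), where N is the 3×3 nilpotent shift.

After assembling e^{tJ} and conjugating by P, we get:

e^{tA} =
  [t^2*exp(4*t) + 5*t*exp(4*t) + exp(4*t), -t*exp(4*t), t^2*exp(4*t)/2 + 2*t*exp(4*t)]
  [t^2*exp(4*t) + 3*t*exp(4*t), -t*exp(4*t) + exp(4*t), t^2*exp(4*t)/2 + t*exp(4*t)]
  [-2*t^2*exp(4*t) - 10*t*exp(4*t), 2*t*exp(4*t), -t^2*exp(4*t) - 4*t*exp(4*t) + exp(4*t)]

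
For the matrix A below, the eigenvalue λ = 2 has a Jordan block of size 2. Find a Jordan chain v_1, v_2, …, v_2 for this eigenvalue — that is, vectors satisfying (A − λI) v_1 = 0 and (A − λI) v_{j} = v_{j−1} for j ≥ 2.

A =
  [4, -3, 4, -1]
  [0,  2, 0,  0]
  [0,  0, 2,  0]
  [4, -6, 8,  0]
A Jordan chain for λ = 2 of length 2:
v_1 = (2, 0, 0, 4)ᵀ
v_2 = (1, 0, 0, 0)ᵀ

Let N = A − (2)·I. We want v_2 with N^2 v_2 = 0 but N^1 v_2 ≠ 0; then v_{j-1} := N · v_j for j = 2, …, 2.

Pick v_2 = (1, 0, 0, 0)ᵀ.
Then v_1 = N · v_2 = (2, 0, 0, 4)ᵀ.

Sanity check: (A − (2)·I) v_1 = (0, 0, 0, 0)ᵀ = 0. ✓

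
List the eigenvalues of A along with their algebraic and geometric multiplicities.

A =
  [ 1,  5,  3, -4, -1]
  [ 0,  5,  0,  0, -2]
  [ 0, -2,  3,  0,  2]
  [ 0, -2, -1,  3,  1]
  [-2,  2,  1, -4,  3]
λ = 3: alg = 5, geom = 2

Step 1 — factor the characteristic polynomial to read off the algebraic multiplicities:
  χ_A(x) = (x - 3)^5

Step 2 — compute geometric multiplicities via the rank-nullity identity g(λ) = n − rank(A − λI):
  rank(A − (3)·I) = 3, so dim ker(A − (3)·I) = n − 3 = 2

Summary:
  λ = 3: algebraic multiplicity = 5, geometric multiplicity = 2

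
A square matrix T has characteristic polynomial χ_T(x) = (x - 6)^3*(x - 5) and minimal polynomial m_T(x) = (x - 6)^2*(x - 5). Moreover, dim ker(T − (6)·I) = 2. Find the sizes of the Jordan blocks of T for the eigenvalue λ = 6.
Block sizes for λ = 6: [2, 1]

Step 1 — from the characteristic polynomial, algebraic multiplicity of λ = 6 is 3. From dim ker(T − (6)·I) = 2, there are exactly 2 Jordan blocks for λ = 6.
Step 2 — from the minimal polynomial, the factor (x − 6)^2 tells us the largest block for λ = 6 has size 2.
Step 3 — with total size 3, 2 blocks, and largest block 2, the block sizes (in nonincreasing order) are [2, 1].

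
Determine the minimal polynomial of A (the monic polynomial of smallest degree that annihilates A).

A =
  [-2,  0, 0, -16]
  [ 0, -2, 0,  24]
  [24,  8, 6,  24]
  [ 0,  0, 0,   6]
x^2 - 4*x - 12

The characteristic polynomial is χ_A(x) = (x - 6)^2*(x + 2)^2, so the eigenvalues are known. The minimal polynomial is
  m_A(x) = Π_λ (x − λ)^{k_λ}
where k_λ is the size of the *largest* Jordan block for λ (equivalently, the smallest k with (A − λI)^k v = 0 for every generalised eigenvector v of λ).

  λ = -2: largest Jordan block has size 1, contributing (x + 2)
  λ = 6: largest Jordan block has size 1, contributing (x − 6)

So m_A(x) = (x - 6)*(x + 2) = x^2 - 4*x - 12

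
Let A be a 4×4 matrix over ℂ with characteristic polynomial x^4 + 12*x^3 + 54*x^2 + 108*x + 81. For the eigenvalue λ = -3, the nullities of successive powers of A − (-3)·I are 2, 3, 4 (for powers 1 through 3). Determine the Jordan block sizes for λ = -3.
Block sizes for λ = -3: [3, 1]

From the dimensions of kernels of powers, the number of Jordan blocks of size at least j is d_j − d_{j−1} where d_j = dim ker(N^j) (with d_0 = 0). Computing the differences gives [2, 1, 1].
The number of blocks of size exactly k is (#blocks of size ≥ k) − (#blocks of size ≥ k + 1), so the partition is: 1 block(s) of size 1, 1 block(s) of size 3.
In nonincreasing order the block sizes are [3, 1].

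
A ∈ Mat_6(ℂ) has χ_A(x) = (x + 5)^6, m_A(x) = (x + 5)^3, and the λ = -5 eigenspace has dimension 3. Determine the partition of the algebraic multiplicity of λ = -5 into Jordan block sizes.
Block sizes for λ = -5: [3, 2, 1]

Step 1 — from the characteristic polynomial, algebraic multiplicity of λ = -5 is 6. From dim ker(A − (-5)·I) = 3, there are exactly 3 Jordan blocks for λ = -5.
Step 2 — from the minimal polynomial, the factor (x + 5)^3 tells us the largest block for λ = -5 has size 3.
Step 3 — with total size 6, 3 blocks, and largest block 3, the block sizes (in nonincreasing order) are [3, 2, 1].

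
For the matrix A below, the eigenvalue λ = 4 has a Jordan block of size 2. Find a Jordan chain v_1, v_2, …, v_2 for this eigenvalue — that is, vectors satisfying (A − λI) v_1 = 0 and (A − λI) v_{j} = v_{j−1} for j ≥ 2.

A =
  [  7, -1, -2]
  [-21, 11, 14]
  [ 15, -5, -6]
A Jordan chain for λ = 4 of length 2:
v_1 = (3, -21, 15)ᵀ
v_2 = (1, 0, 0)ᵀ

Let N = A − (4)·I. We want v_2 with N^2 v_2 = 0 but N^1 v_2 ≠ 0; then v_{j-1} := N · v_j for j = 2, …, 2.

Pick v_2 = (1, 0, 0)ᵀ.
Then v_1 = N · v_2 = (3, -21, 15)ᵀ.

Sanity check: (A − (4)·I) v_1 = (0, 0, 0)ᵀ = 0. ✓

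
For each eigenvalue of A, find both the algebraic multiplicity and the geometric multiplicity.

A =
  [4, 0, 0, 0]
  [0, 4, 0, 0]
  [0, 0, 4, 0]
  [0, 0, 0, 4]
λ = 4: alg = 4, geom = 4

Step 1 — factor the characteristic polynomial to read off the algebraic multiplicities:
  χ_A(x) = (x - 4)^4

Step 2 — compute geometric multiplicities via the rank-nullity identity g(λ) = n − rank(A − λI):
  rank(A − (4)·I) = 0, so dim ker(A − (4)·I) = n − 0 = 4

Summary:
  λ = 4: algebraic multiplicity = 4, geometric multiplicity = 4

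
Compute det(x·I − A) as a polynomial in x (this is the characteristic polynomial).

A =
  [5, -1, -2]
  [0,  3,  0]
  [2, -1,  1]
x^3 - 9*x^2 + 27*x - 27

Expanding det(x·I − A) (e.g. by cofactor expansion or by noting that A is similar to its Jordan form J, which has the same characteristic polynomial as A) gives
  χ_A(x) = x^3 - 9*x^2 + 27*x - 27
which factors as (x - 3)^3. The eigenvalues (with algebraic multiplicities) are λ = 3 with multiplicity 3.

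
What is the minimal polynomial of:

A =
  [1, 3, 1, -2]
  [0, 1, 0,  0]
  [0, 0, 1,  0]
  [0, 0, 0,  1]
x^2 - 2*x + 1

The characteristic polynomial is χ_A(x) = (x - 1)^4, so the eigenvalues are known. The minimal polynomial is
  m_A(x) = Π_λ (x − λ)^{k_λ}
where k_λ is the size of the *largest* Jordan block for λ (equivalently, the smallest k with (A − λI)^k v = 0 for every generalised eigenvector v of λ).

  λ = 1: largest Jordan block has size 2, contributing (x − 1)^2

So m_A(x) = (x - 1)^2 = x^2 - 2*x + 1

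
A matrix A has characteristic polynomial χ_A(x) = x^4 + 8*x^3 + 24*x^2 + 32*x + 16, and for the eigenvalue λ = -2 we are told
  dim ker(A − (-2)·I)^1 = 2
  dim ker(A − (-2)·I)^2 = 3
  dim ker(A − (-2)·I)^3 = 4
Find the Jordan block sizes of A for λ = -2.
Block sizes for λ = -2: [3, 1]

From the dimensions of kernels of powers, the number of Jordan blocks of size at least j is d_j − d_{j−1} where d_j = dim ker(N^j) (with d_0 = 0). Computing the differences gives [2, 1, 1].
The number of blocks of size exactly k is (#blocks of size ≥ k) − (#blocks of size ≥ k + 1), so the partition is: 1 block(s) of size 1, 1 block(s) of size 3.
In nonincreasing order the block sizes are [3, 1].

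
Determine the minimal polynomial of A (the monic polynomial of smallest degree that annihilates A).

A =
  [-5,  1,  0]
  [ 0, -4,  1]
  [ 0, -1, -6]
x^3 + 15*x^2 + 75*x + 125

The characteristic polynomial is χ_A(x) = (x + 5)^3, so the eigenvalues are known. The minimal polynomial is
  m_A(x) = Π_λ (x − λ)^{k_λ}
where k_λ is the size of the *largest* Jordan block for λ (equivalently, the smallest k with (A − λI)^k v = 0 for every generalised eigenvector v of λ).

  λ = -5: largest Jordan block has size 3, contributing (x + 5)^3

So m_A(x) = (x + 5)^3 = x^3 + 15*x^2 + 75*x + 125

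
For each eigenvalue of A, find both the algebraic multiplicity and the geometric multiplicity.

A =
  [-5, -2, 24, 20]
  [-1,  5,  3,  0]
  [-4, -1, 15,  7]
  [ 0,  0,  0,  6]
λ = 3: alg = 1, geom = 1; λ = 6: alg = 3, geom = 1

Step 1 — factor the characteristic polynomial to read off the algebraic multiplicities:
  χ_A(x) = (x - 6)^3*(x - 3)

Step 2 — compute geometric multiplicities via the rank-nullity identity g(λ) = n − rank(A − λI):
  rank(A − (3)·I) = 3, so dim ker(A − (3)·I) = n − 3 = 1
  rank(A − (6)·I) = 3, so dim ker(A − (6)·I) = n − 3 = 1

Summary:
  λ = 3: algebraic multiplicity = 1, geometric multiplicity = 1
  λ = 6: algebraic multiplicity = 3, geometric multiplicity = 1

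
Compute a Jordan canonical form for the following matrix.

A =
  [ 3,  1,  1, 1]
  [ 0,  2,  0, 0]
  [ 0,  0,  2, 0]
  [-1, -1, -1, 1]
J_2(2) ⊕ J_1(2) ⊕ J_1(2)

The characteristic polynomial is
  det(x·I − A) = x^4 - 8*x^3 + 24*x^2 - 32*x + 16 = (x - 2)^4

Eigenvalues and multiplicities (the geometric multiplicity of λ is n − rank(A − λI), which equals the number of Jordan blocks for λ):
  λ = 2: algebraic multiplicity = 4, geometric multiplicity = 3

Determining the block sizes for each eigenvalue:
  λ = 2: 3 blocks summing to 4 forces exactly one block of size 2 and the rest size 1 → block sizes [2, 1, 1]

Assembling the blocks gives a Jordan form
J =
  [2, 1, 0, 0]
  [0, 2, 0, 0]
  [0, 0, 2, 0]
  [0, 0, 0, 2]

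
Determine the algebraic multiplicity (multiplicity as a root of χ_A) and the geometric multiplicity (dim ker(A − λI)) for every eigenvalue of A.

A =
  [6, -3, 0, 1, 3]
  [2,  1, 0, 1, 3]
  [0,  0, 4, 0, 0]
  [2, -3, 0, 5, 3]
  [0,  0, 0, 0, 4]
λ = 4: alg = 5, geom = 4

Step 1 — factor the characteristic polynomial to read off the algebraic multiplicities:
  χ_A(x) = (x - 4)^5

Step 2 — compute geometric multiplicities via the rank-nullity identity g(λ) = n − rank(A − λI):
  rank(A − (4)·I) = 1, so dim ker(A − (4)·I) = n − 1 = 4

Summary:
  λ = 4: algebraic multiplicity = 5, geometric multiplicity = 4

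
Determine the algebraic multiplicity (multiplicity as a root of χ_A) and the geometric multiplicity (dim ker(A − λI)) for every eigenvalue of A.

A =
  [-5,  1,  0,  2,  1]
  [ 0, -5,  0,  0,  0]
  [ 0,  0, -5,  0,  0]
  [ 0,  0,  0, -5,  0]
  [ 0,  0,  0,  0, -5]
λ = -5: alg = 5, geom = 4

Step 1 — factor the characteristic polynomial to read off the algebraic multiplicities:
  χ_A(x) = (x + 5)^5

Step 2 — compute geometric multiplicities via the rank-nullity identity g(λ) = n − rank(A − λI):
  rank(A − (-5)·I) = 1, so dim ker(A − (-5)·I) = n − 1 = 4

Summary:
  λ = -5: algebraic multiplicity = 5, geometric multiplicity = 4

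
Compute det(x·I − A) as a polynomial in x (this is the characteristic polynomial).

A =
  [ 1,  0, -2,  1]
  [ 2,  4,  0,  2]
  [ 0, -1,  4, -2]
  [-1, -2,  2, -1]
x^4 - 8*x^3 + 24*x^2 - 32*x + 16

Expanding det(x·I − A) (e.g. by cofactor expansion or by noting that A is similar to its Jordan form J, which has the same characteristic polynomial as A) gives
  χ_A(x) = x^4 - 8*x^3 + 24*x^2 - 32*x + 16
which factors as (x - 2)^4. The eigenvalues (with algebraic multiplicities) are λ = 2 with multiplicity 4.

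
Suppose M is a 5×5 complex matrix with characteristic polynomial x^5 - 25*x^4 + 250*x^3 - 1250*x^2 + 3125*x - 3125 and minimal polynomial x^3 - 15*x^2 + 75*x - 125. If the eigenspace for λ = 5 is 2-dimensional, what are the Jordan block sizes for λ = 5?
Block sizes for λ = 5: [3, 2]

Step 1 — from the characteristic polynomial, algebraic multiplicity of λ = 5 is 5. From dim ker(M − (5)·I) = 2, there are exactly 2 Jordan blocks for λ = 5.
Step 2 — from the minimal polynomial, the factor (x − 5)^3 tells us the largest block for λ = 5 has size 3.
Step 3 — with total size 5, 2 blocks, and largest block 3, the block sizes (in nonincreasing order) are [3, 2].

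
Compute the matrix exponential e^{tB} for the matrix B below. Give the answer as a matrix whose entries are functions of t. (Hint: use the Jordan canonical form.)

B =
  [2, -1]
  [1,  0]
e^{tB} =
  [t*exp(t) + exp(t), -t*exp(t)]
  [t*exp(t), -t*exp(t) + exp(t)]

Strategy: write B = P · J · P⁻¹ where J is a Jordan canonical form, so e^{tB} = P · e^{tJ} · P⁻¹, and e^{tJ} can be computed block-by-block.

B has Jordan form
J =
  [1, 1]
  [0, 1]
(up to reordering of blocks).

Per-block formulas:
  For a 2×2 Jordan block J_2(1): exp(t · J_2(1)) = e^(1t)·(I + t·N), where N is the 2×2 nilpotent shift.

After assembling e^{tJ} and conjugating by P, we get:

e^{tB} =
  [t*exp(t) + exp(t), -t*exp(t)]
  [t*exp(t), -t*exp(t) + exp(t)]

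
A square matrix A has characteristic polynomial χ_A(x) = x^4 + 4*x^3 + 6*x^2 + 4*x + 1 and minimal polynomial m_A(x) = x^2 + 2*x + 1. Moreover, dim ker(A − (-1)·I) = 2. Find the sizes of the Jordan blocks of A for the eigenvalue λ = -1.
Block sizes for λ = -1: [2, 2]

Step 1 — from the characteristic polynomial, algebraic multiplicity of λ = -1 is 4. From dim ker(A − (-1)·I) = 2, there are exactly 2 Jordan blocks for λ = -1.
Step 2 — from the minimal polynomial, the factor (x + 1)^2 tells us the largest block for λ = -1 has size 2.
Step 3 — with total size 4, 2 blocks, and largest block 2, the block sizes (in nonincreasing order) are [2, 2].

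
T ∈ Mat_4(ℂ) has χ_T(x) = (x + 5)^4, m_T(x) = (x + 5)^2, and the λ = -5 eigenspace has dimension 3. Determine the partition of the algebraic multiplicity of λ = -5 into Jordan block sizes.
Block sizes for λ = -5: [2, 1, 1]

Step 1 — from the characteristic polynomial, algebraic multiplicity of λ = -5 is 4. From dim ker(T − (-5)·I) = 3, there are exactly 3 Jordan blocks for λ = -5.
Step 2 — from the minimal polynomial, the factor (x + 5)^2 tells us the largest block for λ = -5 has size 2.
Step 3 — with total size 4, 3 blocks, and largest block 2, the block sizes (in nonincreasing order) are [2, 1, 1].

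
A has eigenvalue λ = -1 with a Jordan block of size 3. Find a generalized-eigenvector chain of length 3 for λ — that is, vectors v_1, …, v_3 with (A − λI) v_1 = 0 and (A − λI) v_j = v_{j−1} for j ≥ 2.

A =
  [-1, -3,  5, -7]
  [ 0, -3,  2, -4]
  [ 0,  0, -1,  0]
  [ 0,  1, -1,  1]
A Jordan chain for λ = -1 of length 3:
v_1 = (-1, 0, 0, 0)ᵀ
v_2 = (-3, -2, 0, 1)ᵀ
v_3 = (0, 1, 0, 0)ᵀ

Let N = A − (-1)·I. We want v_3 with N^3 v_3 = 0 but N^2 v_3 ≠ 0; then v_{j-1} := N · v_j for j = 3, …, 2.

Pick v_3 = (0, 1, 0, 0)ᵀ.
Then v_2 = N · v_3 = (-3, -2, 0, 1)ᵀ.
Then v_1 = N · v_2 = (-1, 0, 0, 0)ᵀ.

Sanity check: (A − (-1)·I) v_1 = (0, 0, 0, 0)ᵀ = 0. ✓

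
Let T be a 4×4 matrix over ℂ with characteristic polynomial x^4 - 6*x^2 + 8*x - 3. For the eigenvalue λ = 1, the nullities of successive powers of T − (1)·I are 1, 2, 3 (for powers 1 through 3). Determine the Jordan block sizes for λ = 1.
Block sizes for λ = 1: [3]

From the dimensions of kernels of powers, the number of Jordan blocks of size at least j is d_j − d_{j−1} where d_j = dim ker(N^j) (with d_0 = 0). Computing the differences gives [1, 1, 1].
The number of blocks of size exactly k is (#blocks of size ≥ k) − (#blocks of size ≥ k + 1), so the partition is: 1 block(s) of size 3.
In nonincreasing order the block sizes are [3].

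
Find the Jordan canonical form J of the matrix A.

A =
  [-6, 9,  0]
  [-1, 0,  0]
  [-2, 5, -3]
J_3(-3)

The characteristic polynomial is
  det(x·I − A) = x^3 + 9*x^2 + 27*x + 27 = (x + 3)^3

Eigenvalues and multiplicities (the geometric multiplicity of λ is n − rank(A − λI), which equals the number of Jordan blocks for λ):
  λ = -3: algebraic multiplicity = 3, geometric multiplicity = 1

Determining the block sizes for each eigenvalue:
  λ = -3: one block (gm = 1), so the single block has size am = 3 → block sizes [3]

Assembling the blocks gives a Jordan form
J =
  [-3,  1,  0]
  [ 0, -3,  1]
  [ 0,  0, -3]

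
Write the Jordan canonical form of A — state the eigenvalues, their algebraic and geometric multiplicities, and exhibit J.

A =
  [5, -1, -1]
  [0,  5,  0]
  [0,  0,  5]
J_2(5) ⊕ J_1(5)

The characteristic polynomial is
  det(x·I − A) = x^3 - 15*x^2 + 75*x - 125 = (x - 5)^3

Eigenvalues and multiplicities (the geometric multiplicity of λ is n − rank(A − λI), which equals the number of Jordan blocks for λ):
  λ = 5: algebraic multiplicity = 3, geometric multiplicity = 2

Determining the block sizes for each eigenvalue:
  λ = 5: 2 blocks summing to 3 forces exactly one block of size 2 and the rest size 1 → block sizes [2, 1]

Assembling the blocks gives a Jordan form
J =
  [5, 1, 0]
  [0, 5, 0]
  [0, 0, 5]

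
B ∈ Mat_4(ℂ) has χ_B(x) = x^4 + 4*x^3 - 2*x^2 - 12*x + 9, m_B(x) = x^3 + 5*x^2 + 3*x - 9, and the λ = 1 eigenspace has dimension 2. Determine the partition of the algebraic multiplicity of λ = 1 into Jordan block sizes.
Block sizes for λ = 1: [1, 1]

Step 1 — from the characteristic polynomial, algebraic multiplicity of λ = 1 is 2. From dim ker(B − (1)·I) = 2, there are exactly 2 Jordan blocks for λ = 1.
Step 2 — from the minimal polynomial, the factor (x − 1) tells us the largest block for λ = 1 has size 1.
Step 3 — with total size 2, 2 blocks, and largest block 1, the block sizes (in nonincreasing order) are [1, 1].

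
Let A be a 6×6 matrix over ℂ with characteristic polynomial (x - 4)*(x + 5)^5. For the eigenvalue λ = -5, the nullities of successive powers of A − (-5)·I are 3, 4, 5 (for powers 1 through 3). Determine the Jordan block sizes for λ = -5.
Block sizes for λ = -5: [3, 1, 1]

From the dimensions of kernels of powers, the number of Jordan blocks of size at least j is d_j − d_{j−1} where d_j = dim ker(N^j) (with d_0 = 0). Computing the differences gives [3, 1, 1].
The number of blocks of size exactly k is (#blocks of size ≥ k) − (#blocks of size ≥ k + 1), so the partition is: 2 block(s) of size 1, 1 block(s) of size 3.
In nonincreasing order the block sizes are [3, 1, 1].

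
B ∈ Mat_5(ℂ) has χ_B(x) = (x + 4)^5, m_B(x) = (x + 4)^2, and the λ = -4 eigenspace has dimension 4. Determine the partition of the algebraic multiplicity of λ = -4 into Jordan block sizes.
Block sizes for λ = -4: [2, 1, 1, 1]

Step 1 — from the characteristic polynomial, algebraic multiplicity of λ = -4 is 5. From dim ker(B − (-4)·I) = 4, there are exactly 4 Jordan blocks for λ = -4.
Step 2 — from the minimal polynomial, the factor (x + 4)^2 tells us the largest block for λ = -4 has size 2.
Step 3 — with total size 5, 4 blocks, and largest block 2, the block sizes (in nonincreasing order) are [2, 1, 1, 1].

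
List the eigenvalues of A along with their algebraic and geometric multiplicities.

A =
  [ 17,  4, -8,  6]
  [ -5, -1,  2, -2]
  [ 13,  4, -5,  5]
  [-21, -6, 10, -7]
λ = 1: alg = 4, geom = 2

Step 1 — factor the characteristic polynomial to read off the algebraic multiplicities:
  χ_A(x) = (x - 1)^4

Step 2 — compute geometric multiplicities via the rank-nullity identity g(λ) = n − rank(A − λI):
  rank(A − (1)·I) = 2, so dim ker(A − (1)·I) = n − 2 = 2

Summary:
  λ = 1: algebraic multiplicity = 4, geometric multiplicity = 2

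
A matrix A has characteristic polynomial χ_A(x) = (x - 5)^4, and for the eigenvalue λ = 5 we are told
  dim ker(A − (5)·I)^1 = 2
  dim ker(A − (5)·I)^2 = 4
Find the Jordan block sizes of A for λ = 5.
Block sizes for λ = 5: [2, 2]

From the dimensions of kernels of powers, the number of Jordan blocks of size at least j is d_j − d_{j−1} where d_j = dim ker(N^j) (with d_0 = 0). Computing the differences gives [2, 2].
The number of blocks of size exactly k is (#blocks of size ≥ k) − (#blocks of size ≥ k + 1), so the partition is: 2 block(s) of size 2.
In nonincreasing order the block sizes are [2, 2].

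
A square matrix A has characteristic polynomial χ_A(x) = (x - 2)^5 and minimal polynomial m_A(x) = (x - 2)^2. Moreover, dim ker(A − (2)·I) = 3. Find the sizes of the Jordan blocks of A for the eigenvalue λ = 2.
Block sizes for λ = 2: [2, 2, 1]

Step 1 — from the characteristic polynomial, algebraic multiplicity of λ = 2 is 5. From dim ker(A − (2)·I) = 3, there are exactly 3 Jordan blocks for λ = 2.
Step 2 — from the minimal polynomial, the factor (x − 2)^2 tells us the largest block for λ = 2 has size 2.
Step 3 — with total size 5, 3 blocks, and largest block 2, the block sizes (in nonincreasing order) are [2, 2, 1].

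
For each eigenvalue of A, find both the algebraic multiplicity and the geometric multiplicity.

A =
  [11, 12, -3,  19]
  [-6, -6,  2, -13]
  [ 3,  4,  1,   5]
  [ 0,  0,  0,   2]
λ = 2: alg = 4, geom = 2

Step 1 — factor the characteristic polynomial to read off the algebraic multiplicities:
  χ_A(x) = (x - 2)^4

Step 2 — compute geometric multiplicities via the rank-nullity identity g(λ) = n − rank(A − λI):
  rank(A − (2)·I) = 2, so dim ker(A − (2)·I) = n − 2 = 2

Summary:
  λ = 2: algebraic multiplicity = 4, geometric multiplicity = 2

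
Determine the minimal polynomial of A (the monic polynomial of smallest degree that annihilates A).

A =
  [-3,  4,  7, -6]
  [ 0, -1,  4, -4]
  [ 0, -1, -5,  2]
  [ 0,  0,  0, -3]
x^3 + 9*x^2 + 27*x + 27

The characteristic polynomial is χ_A(x) = (x + 3)^4, so the eigenvalues are known. The minimal polynomial is
  m_A(x) = Π_λ (x − λ)^{k_λ}
where k_λ is the size of the *largest* Jordan block for λ (equivalently, the smallest k with (A − λI)^k v = 0 for every generalised eigenvector v of λ).

  λ = -3: largest Jordan block has size 3, contributing (x + 3)^3

So m_A(x) = (x + 3)^3 = x^3 + 9*x^2 + 27*x + 27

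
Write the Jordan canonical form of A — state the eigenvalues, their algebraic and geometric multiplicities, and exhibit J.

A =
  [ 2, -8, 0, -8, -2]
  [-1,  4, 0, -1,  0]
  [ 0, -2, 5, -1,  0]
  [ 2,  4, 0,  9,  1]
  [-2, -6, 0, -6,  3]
J_2(4) ⊕ J_3(5)

The characteristic polynomial is
  det(x·I − A) = x^5 - 23*x^4 + 211*x^3 - 965*x^2 + 2200*x - 2000 = (x - 5)^3*(x - 4)^2

Eigenvalues and multiplicities (the geometric multiplicity of λ is n − rank(A − λI), which equals the number of Jordan blocks for λ):
  λ = 4: algebraic multiplicity = 2, geometric multiplicity = 1
  λ = 5: algebraic multiplicity = 3, geometric multiplicity = 1

Determining the block sizes for each eigenvalue:
  λ = 4: one block (gm = 1), so the single block has size am = 2 → block sizes [2]
  λ = 5: one block (gm = 1), so the single block has size am = 3 → block sizes [3]

Assembling the blocks gives a Jordan form
J =
  [4, 1, 0, 0, 0]
  [0, 4, 0, 0, 0]
  [0, 0, 5, 1, 0]
  [0, 0, 0, 5, 1]
  [0, 0, 0, 0, 5]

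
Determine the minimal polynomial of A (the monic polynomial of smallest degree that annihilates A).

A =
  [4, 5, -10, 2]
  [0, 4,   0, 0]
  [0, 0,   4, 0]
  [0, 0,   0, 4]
x^2 - 8*x + 16

The characteristic polynomial is χ_A(x) = (x - 4)^4, so the eigenvalues are known. The minimal polynomial is
  m_A(x) = Π_λ (x − λ)^{k_λ}
where k_λ is the size of the *largest* Jordan block for λ (equivalently, the smallest k with (A − λI)^k v = 0 for every generalised eigenvector v of λ).

  λ = 4: largest Jordan block has size 2, contributing (x − 4)^2

So m_A(x) = (x - 4)^2 = x^2 - 8*x + 16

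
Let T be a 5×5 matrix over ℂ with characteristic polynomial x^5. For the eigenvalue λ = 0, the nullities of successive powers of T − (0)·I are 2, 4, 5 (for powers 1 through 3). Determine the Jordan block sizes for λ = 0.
Block sizes for λ = 0: [3, 2]

From the dimensions of kernels of powers, the number of Jordan blocks of size at least j is d_j − d_{j−1} where d_j = dim ker(N^j) (with d_0 = 0). Computing the differences gives [2, 2, 1].
The number of blocks of size exactly k is (#blocks of size ≥ k) − (#blocks of size ≥ k + 1), so the partition is: 1 block(s) of size 2, 1 block(s) of size 3.
In nonincreasing order the block sizes are [3, 2].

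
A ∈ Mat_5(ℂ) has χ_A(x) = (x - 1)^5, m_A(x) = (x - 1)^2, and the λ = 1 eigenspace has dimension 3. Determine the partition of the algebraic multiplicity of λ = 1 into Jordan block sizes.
Block sizes for λ = 1: [2, 2, 1]

Step 1 — from the characteristic polynomial, algebraic multiplicity of λ = 1 is 5. From dim ker(A − (1)·I) = 3, there are exactly 3 Jordan blocks for λ = 1.
Step 2 — from the minimal polynomial, the factor (x − 1)^2 tells us the largest block for λ = 1 has size 2.
Step 3 — with total size 5, 3 blocks, and largest block 2, the block sizes (in nonincreasing order) are [2, 2, 1].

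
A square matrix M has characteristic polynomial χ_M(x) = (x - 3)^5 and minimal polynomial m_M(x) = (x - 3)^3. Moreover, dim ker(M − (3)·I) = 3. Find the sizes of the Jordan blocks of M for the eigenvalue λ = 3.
Block sizes for λ = 3: [3, 1, 1]

Step 1 — from the characteristic polynomial, algebraic multiplicity of λ = 3 is 5. From dim ker(M − (3)·I) = 3, there are exactly 3 Jordan blocks for λ = 3.
Step 2 — from the minimal polynomial, the factor (x − 3)^3 tells us the largest block for λ = 3 has size 3.
Step 3 — with total size 5, 3 blocks, and largest block 3, the block sizes (in nonincreasing order) are [3, 1, 1].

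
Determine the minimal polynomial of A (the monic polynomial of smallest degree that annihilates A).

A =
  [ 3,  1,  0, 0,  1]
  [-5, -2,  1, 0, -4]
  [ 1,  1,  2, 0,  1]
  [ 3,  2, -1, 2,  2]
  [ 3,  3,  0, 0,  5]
x^3 - 6*x^2 + 12*x - 8

The characteristic polynomial is χ_A(x) = (x - 2)^5, so the eigenvalues are known. The minimal polynomial is
  m_A(x) = Π_λ (x − λ)^{k_λ}
where k_λ is the size of the *largest* Jordan block for λ (equivalently, the smallest k with (A − λI)^k v = 0 for every generalised eigenvector v of λ).

  λ = 2: largest Jordan block has size 3, contributing (x − 2)^3

So m_A(x) = (x - 2)^3 = x^3 - 6*x^2 + 12*x - 8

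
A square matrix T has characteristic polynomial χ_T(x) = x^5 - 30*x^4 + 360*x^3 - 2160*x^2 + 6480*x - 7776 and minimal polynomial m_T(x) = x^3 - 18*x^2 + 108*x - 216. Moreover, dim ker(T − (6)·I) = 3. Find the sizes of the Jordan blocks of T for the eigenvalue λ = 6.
Block sizes for λ = 6: [3, 1, 1]

Step 1 — from the characteristic polynomial, algebraic multiplicity of λ = 6 is 5. From dim ker(T − (6)·I) = 3, there are exactly 3 Jordan blocks for λ = 6.
Step 2 — from the minimal polynomial, the factor (x − 6)^3 tells us the largest block for λ = 6 has size 3.
Step 3 — with total size 5, 3 blocks, and largest block 3, the block sizes (in nonincreasing order) are [3, 1, 1].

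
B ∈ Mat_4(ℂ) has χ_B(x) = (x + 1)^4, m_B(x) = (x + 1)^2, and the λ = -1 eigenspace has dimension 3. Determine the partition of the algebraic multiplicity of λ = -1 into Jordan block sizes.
Block sizes for λ = -1: [2, 1, 1]

Step 1 — from the characteristic polynomial, algebraic multiplicity of λ = -1 is 4. From dim ker(B − (-1)·I) = 3, there are exactly 3 Jordan blocks for λ = -1.
Step 2 — from the minimal polynomial, the factor (x + 1)^2 tells us the largest block for λ = -1 has size 2.
Step 3 — with total size 4, 3 blocks, and largest block 2, the block sizes (in nonincreasing order) are [2, 1, 1].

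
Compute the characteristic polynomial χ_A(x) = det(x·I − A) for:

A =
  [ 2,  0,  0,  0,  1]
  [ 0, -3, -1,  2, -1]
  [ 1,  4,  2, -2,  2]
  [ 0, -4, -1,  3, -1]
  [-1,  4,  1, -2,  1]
x^5 - 5*x^4 + 10*x^3 - 10*x^2 + 5*x - 1

Expanding det(x·I − A) (e.g. by cofactor expansion or by noting that A is similar to its Jordan form J, which has the same characteristic polynomial as A) gives
  χ_A(x) = x^5 - 5*x^4 + 10*x^3 - 10*x^2 + 5*x - 1
which factors as (x - 1)^5. The eigenvalues (with algebraic multiplicities) are λ = 1 with multiplicity 5.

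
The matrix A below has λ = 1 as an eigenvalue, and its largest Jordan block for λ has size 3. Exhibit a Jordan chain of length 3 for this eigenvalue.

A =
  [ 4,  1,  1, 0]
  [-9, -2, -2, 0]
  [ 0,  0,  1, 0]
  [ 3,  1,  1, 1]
A Jordan chain for λ = 1 of length 3:
v_1 = (1, -3, 0, 1)ᵀ
v_2 = (1, -2, 0, 1)ᵀ
v_3 = (0, 0, 1, 0)ᵀ

Let N = A − (1)·I. We want v_3 with N^3 v_3 = 0 but N^2 v_3 ≠ 0; then v_{j-1} := N · v_j for j = 3, …, 2.

Pick v_3 = (0, 0, 1, 0)ᵀ.
Then v_2 = N · v_3 = (1, -2, 0, 1)ᵀ.
Then v_1 = N · v_2 = (1, -3, 0, 1)ᵀ.

Sanity check: (A − (1)·I) v_1 = (0, 0, 0, 0)ᵀ = 0. ✓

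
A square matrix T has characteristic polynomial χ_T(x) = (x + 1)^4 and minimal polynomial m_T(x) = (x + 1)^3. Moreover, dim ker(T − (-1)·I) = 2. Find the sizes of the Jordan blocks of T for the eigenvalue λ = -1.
Block sizes for λ = -1: [3, 1]

Step 1 — from the characteristic polynomial, algebraic multiplicity of λ = -1 is 4. From dim ker(T − (-1)·I) = 2, there are exactly 2 Jordan blocks for λ = -1.
Step 2 — from the minimal polynomial, the factor (x + 1)^3 tells us the largest block for λ = -1 has size 3.
Step 3 — with total size 4, 2 blocks, and largest block 3, the block sizes (in nonincreasing order) are [3, 1].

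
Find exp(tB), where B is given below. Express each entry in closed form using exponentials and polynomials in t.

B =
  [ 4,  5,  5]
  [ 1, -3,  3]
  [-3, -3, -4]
e^{tB} =
  [15*t^2*exp(-t)/2 + 5*t*exp(-t) + exp(-t), 5*t*exp(-t), 25*t^2*exp(-t)/2 + 5*t*exp(-t)]
  [-3*t^2*exp(-t) + t*exp(-t), -2*t*exp(-t) + exp(-t), -5*t^2*exp(-t) + 3*t*exp(-t)]
  [-9*t^2*exp(-t)/2 - 3*t*exp(-t), -3*t*exp(-t), -15*t^2*exp(-t)/2 - 3*t*exp(-t) + exp(-t)]

Strategy: write B = P · J · P⁻¹ where J is a Jordan canonical form, so e^{tB} = P · e^{tJ} · P⁻¹, and e^{tJ} can be computed block-by-block.

B has Jordan form
J =
  [-1,  1,  0]
  [ 0, -1,  1]
  [ 0,  0, -1]
(up to reordering of blocks).

Per-block formulas:
  For a 3×3 Jordan block J_3(-1): exp(t · J_3(-1)) = e^(-1t)·(I + t·N + (t^2/2)·N^2), where N is the 3×3 nilpotent shift.

After assembling e^{tJ} and conjugating by P, we get:

e^{tB} =
  [15*t^2*exp(-t)/2 + 5*t*exp(-t) + exp(-t), 5*t*exp(-t), 25*t^2*exp(-t)/2 + 5*t*exp(-t)]
  [-3*t^2*exp(-t) + t*exp(-t), -2*t*exp(-t) + exp(-t), -5*t^2*exp(-t) + 3*t*exp(-t)]
  [-9*t^2*exp(-t)/2 - 3*t*exp(-t), -3*t*exp(-t), -15*t^2*exp(-t)/2 - 3*t*exp(-t) + exp(-t)]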